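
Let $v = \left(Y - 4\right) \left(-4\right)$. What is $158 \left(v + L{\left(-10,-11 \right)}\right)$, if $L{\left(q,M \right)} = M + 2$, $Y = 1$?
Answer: $474$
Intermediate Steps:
$L{\left(q,M \right)} = 2 + M$
$v = 12$ ($v = \left(1 - 4\right) \left(-4\right) = \left(-3\right) \left(-4\right) = 12$)
$158 \left(v + L{\left(-10,-11 \right)}\right) = 158 \left(12 + \left(2 - 11\right)\right) = 158 \left(12 - 9\right) = 158 \cdot 3 = 474$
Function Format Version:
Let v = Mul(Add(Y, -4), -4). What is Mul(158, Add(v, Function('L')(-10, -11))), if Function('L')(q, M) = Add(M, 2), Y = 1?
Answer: 474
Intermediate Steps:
Function('L')(q, M) = Add(2, M)
v = 12 (v = Mul(Add(1, -4), -4) = Mul(-3, -4) = 12)
Mul(158, Add(v, Function('L')(-10, -11))) = Mul(158, Add(12, Add(2, -11))) = Mul(158, Add(12, -9)) = Mul(158, 3) = 474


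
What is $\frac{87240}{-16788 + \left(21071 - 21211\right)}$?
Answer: $- \frac{10905}{2116} \approx -5.1536$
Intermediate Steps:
$\frac{87240}{-16788 + \left(21071 - 21211\right)} = \frac{87240}{-16788 - 140} = \frac{87240}{-16928} = 87240 \left(- \frac{1}{16928}\right) = - \frac{10905}{2116}$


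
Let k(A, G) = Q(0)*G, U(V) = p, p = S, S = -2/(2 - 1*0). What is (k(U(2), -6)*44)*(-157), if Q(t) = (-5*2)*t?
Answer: 0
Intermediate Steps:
Q(t) = -10*t
S = -1 (S = -2/(2 + 0) = -2/2 = -2*½ = -1)
p = -1
U(V) = -1
k(A, G) = 0 (k(A, G) = (-10*0)*G = 0*G = 0)
(k(U(2), -6)*44)*(-157) = (0*44)*(-157) = 0*(-157) = 0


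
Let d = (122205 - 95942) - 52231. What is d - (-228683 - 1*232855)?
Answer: 435570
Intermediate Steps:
d = -25968 (d = 26263 - 52231 = -25968)
d - (-228683 - 1*232855) = -25968 - (-228683 - 1*232855) = -25968 - (-228683 - 232855) = -25968 - 1*(-461538) = -25968 + 461538 = 435570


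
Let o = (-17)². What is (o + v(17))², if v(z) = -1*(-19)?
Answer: 94864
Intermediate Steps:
v(z) = 19
o = 289
(o + v(17))² = (289 + 19)² = 308² = 94864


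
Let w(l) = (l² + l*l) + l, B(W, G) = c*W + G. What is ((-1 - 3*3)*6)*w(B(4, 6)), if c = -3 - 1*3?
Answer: -37800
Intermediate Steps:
c = -6 (c = -3 - 3 = -6)
B(W, G) = G - 6*W (B(W, G) = -6*W + G = G - 6*W)
w(l) = l + 2*l² (w(l) = (l² + l²) + l = 2*l² + l = l + 2*l²)
((-1 - 3*3)*6)*w(B(4, 6)) = ((-1 - 3*3)*6)*((6 - 6*4)*(1 + 2*(6 - 6*4))) = ((-1 - 9)*6)*((6 - 24)*(1 + 2*(6 - 24))) = (-10*6)*(-18*(1 + 2*(-18))) = -(-1080)*(1 - 36) = -(-1080)*(-35) = -60*630 = -37800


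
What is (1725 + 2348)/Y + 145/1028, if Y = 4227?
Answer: 4799959/4345356 ≈ 1.1046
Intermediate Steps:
(1725 + 2348)/Y + 145/1028 = (1725 + 2348)/4227 + 145/1028 = 4073*(1/4227) + 145*(1/1028) = 4073/4227 + 145/1028 = 4799959/4345356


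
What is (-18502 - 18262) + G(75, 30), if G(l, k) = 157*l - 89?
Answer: -25078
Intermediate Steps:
G(l, k) = -89 + 157*l
(-18502 - 18262) + G(75, 30) = (-18502 - 18262) + (-89 + 157*75) = -36764 + (-89 + 11775) = -36764 + 11686 = -25078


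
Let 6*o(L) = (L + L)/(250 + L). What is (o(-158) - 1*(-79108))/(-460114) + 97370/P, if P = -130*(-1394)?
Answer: 16170124609/44256525204 ≈ 0.36537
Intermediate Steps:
o(L) = L/(3*(250 + L)) (o(L) = ((L + L)/(250 + L))/6 = ((2*L)/(250 + L))/6 = (2*L/(250 + L))/6 = L/(3*(250 + L)))
P = 181220
(o(-158) - 1*(-79108))/(-460114) + 97370/P = ((⅓)*(-158)/(250 - 158) - 1*(-79108))/(-460114) + 97370/181220 = ((⅓)*(-158)/92 + 79108)*(-1/460114) + 97370*(1/181220) = ((⅓)*(-158)*(1/92) + 79108)*(-1/460114) + 749/1394 = (-79/138 + 79108)*(-1/460114) + 749/1394 = (10916825/138)*(-1/460114) + 749/1394 = -10916825/63495732 + 749/1394 = 16170124609/44256525204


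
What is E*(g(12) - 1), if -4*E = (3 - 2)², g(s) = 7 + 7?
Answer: -13/4 ≈ -3.2500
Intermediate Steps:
g(s) = 14
E = -¼ (E = -(3 - 2)²/4 = -¼*1² = -¼*1 = -¼ ≈ -0.25000)
E*(g(12) - 1) = -(14 - 1)/4 = -¼*13 = -13/4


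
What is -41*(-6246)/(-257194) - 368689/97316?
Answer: -59872931921/12514545652 ≈ -4.7843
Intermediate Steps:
-41*(-6246)/(-257194) - 368689/97316 = 256086*(-1/257194) - 368689*1/97316 = -128043/128597 - 368689/97316 = -59872931921/12514545652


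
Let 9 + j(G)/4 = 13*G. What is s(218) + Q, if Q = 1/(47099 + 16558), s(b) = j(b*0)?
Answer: -2291651/63657 ≈ -36.000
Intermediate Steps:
j(G) = -36 + 52*G (j(G) = -36 + 4*(13*G) = -36 + 52*G)
s(b) = -36 (s(b) = -36 + 52*(b*0) = -36 + 52*0 = -36 + 0 = -36)
Q = 1/63657 ≈ 1.5709e-5
s(218) + Q = -36 + 1/63657 = -2291651/63657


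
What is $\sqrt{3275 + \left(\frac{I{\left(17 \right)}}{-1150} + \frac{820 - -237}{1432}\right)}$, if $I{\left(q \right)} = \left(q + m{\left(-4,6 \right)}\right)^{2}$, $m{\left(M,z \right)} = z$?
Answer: $\frac{\sqrt{41977274606}}{3580} \approx 57.23$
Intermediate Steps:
$I{\left(q \right)} = \left(6 + q\right)^{2}$ ($I{\left(q \right)} = \left(q + 6\right)^{2} = \left(6 + q\right)^{2}$)
$\sqrt{3275 + \left(\frac{I{\left(17 \right)}}{-1150} + \frac{820 - -237}{1432}\right)} = \sqrt{3275 + \left(\frac{\left(6 + 17\right)^{2}}{-1150} + \frac{820 - -237}{1432}\right)} = \sqrt{3275 + \left(23^{2} \left(- \frac{1}{1150}\right) + \left(820 + 237\right) \frac{1}{1432}\right)} = \sqrt{3275 + \left(529 \left(- \frac{1}{1150}\right) + 1057 \cdot \frac{1}{1432}\right)} = \sqrt{3275 + \left(- \frac{23}{50} + \frac{1057}{1432}\right)} = \sqrt{3275 + \frac{9957}{35800}} = \sqrt{\frac{117254957}{35800}} = \frac{\sqrt{41977274606}}{3580}$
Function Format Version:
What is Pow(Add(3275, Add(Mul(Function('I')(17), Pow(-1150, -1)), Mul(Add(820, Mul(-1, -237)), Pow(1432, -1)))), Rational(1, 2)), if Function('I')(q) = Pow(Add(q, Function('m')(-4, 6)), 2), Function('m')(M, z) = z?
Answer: Mul(Rational(1, 3580), Pow(41977274606, Rational(1, 2))) ≈ 57.230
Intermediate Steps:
Function('I')(q) = Pow(Add(6, q), 2) (Function('I')(q) = Pow(Add(q, 6), 2) = Pow(Add(6, q), 2))
Pow(Add(3275, Add(Mul(Function('I')(17), Pow(-1150, -1)), Mul(Add(820, Mul(-1, -237)), Pow(1432, -1)))), Rational(1, 2)) = Pow(Add(3275, Add(Mul(Pow(Add(6, 17), 2), Pow(-1150, -1)), Mul(Add(820, Mul(-1, -237)), Pow(1432, -1)))), Rational(1, 2)) = Pow(Add(3275, Add(Mul(Pow(23, 2), Rational(-1, 1150)), Mul(Add(820, 237), Rational(1, 1432)))), Rational(1, 2)) = Pow(Add(3275, Add(Mul(529, Rational(-1, 1150)), Mul(1057, Rational(1, 1432)))), Rational(1, 2)) = Pow(Add(3275, Add(Rational(-23, 50), Rational(1057, 1432))), Rational(1, 2)) = Pow(Add(3275, Rational(9957, 35800)), Rational(1, 2)) = Pow(Rational(117254957, 35800), Rational(1, 2)) = Mul(Rational(1, 3580), Pow(41977274606, Rational(1, 2)))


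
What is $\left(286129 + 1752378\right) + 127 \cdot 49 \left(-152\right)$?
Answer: $1092611$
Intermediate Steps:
$\left(286129 + 1752378\right) + 127 \cdot 49 \left(-152\right) = 2038507 + 6223 \left(-152\right) = 2038507 - 945896 = 1092611$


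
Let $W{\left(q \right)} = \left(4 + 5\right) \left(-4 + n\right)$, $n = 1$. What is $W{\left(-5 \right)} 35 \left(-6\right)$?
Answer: $5670$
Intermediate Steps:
$W{\left(q \right)} = -27$ ($W{\left(q \right)} = \left(4 + 5\right) \left(-4 + 1\right) = 9 \left(-3\right) = -27$)
$W{\left(-5 \right)} 35 \left(-6\right) = \left(-27\right) 35 \left(-6\right) = \left(-945\right) \left(-6\right) = 5670$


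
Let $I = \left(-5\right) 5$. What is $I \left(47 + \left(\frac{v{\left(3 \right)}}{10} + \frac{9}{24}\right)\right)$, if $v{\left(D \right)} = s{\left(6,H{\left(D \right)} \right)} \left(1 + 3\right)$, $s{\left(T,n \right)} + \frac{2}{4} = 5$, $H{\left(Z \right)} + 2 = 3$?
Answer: $- \frac{9835}{8} \approx -1229.4$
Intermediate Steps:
$H{\left(Z \right)} = 1$ ($H{\left(Z \right)} = -2 + 3 = 1$)
$s{\left(T,n \right)} = \frac{9}{2}$ ($s{\left(T,n \right)} = - \frac{1}{2} + 5 = \frac{9}{2}$)
$I = -25$
$v{\left(D \right)} = 18$ ($v{\left(D \right)} = \frac{9 \left(1 + 3\right)}{2} = \frac{9}{2} \cdot 4 = 18$)
$I \left(47 + \left(\frac{v{\left(3 \right)}}{10} + \frac{9}{24}\right)\right) = - 25 \left(47 + \left(\frac{18}{10} + \frac{9}{24}\right)\right) = - 25 \left(47 + \left(18 \cdot \frac{1}{10} + 9 \cdot \frac{1}{24}\right)\right) = - 25 \left(47 + \left(\frac{9}{5} + \frac{3}{8}\right)\right) = - 25 \left(47 + \frac{87}{40}\right) = \left(-25\right) \frac{1967}{40} = - \frac{9835}{8}$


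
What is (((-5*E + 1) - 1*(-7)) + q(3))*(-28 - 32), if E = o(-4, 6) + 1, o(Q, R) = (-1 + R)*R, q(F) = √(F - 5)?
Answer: 8820 - 60*I*√2 ≈ 8820.0 - 84.853*I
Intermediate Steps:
q(F) = √(-5 + F)
o(Q, R) = R*(-1 + R)
E = 31 (E = 6*(-1 + 6) + 1 = 6*5 + 1 = 30 + 1 = 31)
(((-5*E + 1) - 1*(-7)) + q(3))*(-28 - 32) = (((-5*31 + 1) - 1*(-7)) + √(-5 + 3))*(-28 - 32) = (((-155 + 1) + 7) + √(-2))*(-60) = ((-154 + 7) + I*√2)*(-60) = (-147 + I*√2)*(-60) = 8820 - 60*I*√2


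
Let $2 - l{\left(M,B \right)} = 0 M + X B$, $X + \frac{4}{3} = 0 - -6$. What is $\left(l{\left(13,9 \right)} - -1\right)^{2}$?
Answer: $1521$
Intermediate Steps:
$X = \frac{14}{3}$ ($X = - \frac{4}{3} + \left(0 - -6\right) = - \frac{4}{3} + \left(0 + 6\right) = - \frac{4}{3} + 6 = \frac{14}{3} \approx 4.6667$)
$l{\left(M,B \right)} = 2 - \frac{14 B}{3}$ ($l{\left(M,B \right)} = 2 - \left(0 M + \frac{14 B}{3}\right) = 2 - \left(0 + \frac{14 B}{3}\right) = 2 - \frac{14 B}{3}$)
$\left(l{\left(13,9 \right)} - -1\right)^{2} = \left(\left(2 - 42\right) - -1\right)^{2} = \left(-40 + \left(-11 + 12\right)\right)^{2} = \left(-40 + 1\right)^{2} = \left(-39\right)^{2} = 1521$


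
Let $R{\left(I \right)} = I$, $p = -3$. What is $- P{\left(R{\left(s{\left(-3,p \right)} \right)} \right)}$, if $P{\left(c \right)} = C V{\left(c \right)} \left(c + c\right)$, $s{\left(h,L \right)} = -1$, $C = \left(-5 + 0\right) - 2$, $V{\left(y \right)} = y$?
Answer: $14$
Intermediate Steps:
$C = -7$ ($C = -5 - 2 = -7$)
$P{\left(c \right)} = - 14 c^{2}$ ($P{\left(c \right)} = - 7 c \left(c + c\right) = - 7 c 2 c = - 7 \cdot 2 c^{2} = - 14 c^{2}$)
$- P{\left(R{\left(s{\left(-3,p \right)} \right)} \right)} = - \left(-14\right) \left(-1\right)^{2} = - \left(-14\right) 1 = \left(-1\right) \left(-14\right) = 14$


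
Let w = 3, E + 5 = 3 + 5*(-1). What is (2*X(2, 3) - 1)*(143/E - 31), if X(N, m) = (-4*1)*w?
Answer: 9000/7 ≈ 1285.7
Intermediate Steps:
E = -7 (E = -5 + (3 + 5*(-1)) = -5 + (3 - 5) = -5 - 2 = -7)
X(N, m) = -12 (X(N, m) = -4*1*3 = -4*3 = -12)
(2*X(2, 3) - 1)*(143/E - 31) = (2*(-12) - 1)*(143/(-7) - 31) = (-24 - 1)*(143*(-⅐) - 31) = -25*(-143/7 - 31) = -25*(-360/7) = 9000/7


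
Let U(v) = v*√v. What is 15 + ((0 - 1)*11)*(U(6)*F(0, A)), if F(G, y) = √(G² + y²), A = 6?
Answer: 15 - 396*√6 ≈ -955.00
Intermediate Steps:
U(v) = v^(3/2)
15 + ((0 - 1)*11)*(U(6)*F(0, A)) = 15 + ((0 - 1)*11)*(6^(3/2)*√(0² + 6²)) = 15 + (-1*11)*((6*√6)*√(0 + 36)) = 15 - 11*6*√6*√36 = 15 - 11*6*√6*6 = 15 - 396*√6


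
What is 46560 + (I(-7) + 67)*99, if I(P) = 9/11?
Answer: 53274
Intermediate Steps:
I(P) = 9/11 (I(P) = 9*(1/11) = 9/11)
46560 + (I(-7) + 67)*99 = 46560 + (9/11 + 67)*99 = 46560 + (746/11)*99 = 46560 + 6714 = 53274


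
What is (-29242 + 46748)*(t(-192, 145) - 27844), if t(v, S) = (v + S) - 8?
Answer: -488399894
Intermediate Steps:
t(v, S) = -8 + S + v (t(v, S) = (S + v) - 8 = -8 + S + v)
(-29242 + 46748)*(t(-192, 145) - 27844) = (-29242 + 46748)*((-8 + 145 - 192) - 27844) = 17506*(-55 - 27844) = 17506*(-27899) = -488399894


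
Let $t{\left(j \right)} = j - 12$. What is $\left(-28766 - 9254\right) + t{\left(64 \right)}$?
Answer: $-37968$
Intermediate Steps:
$t{\left(j \right)} = -12 + j$
$\left(-28766 - 9254\right) + t{\left(64 \right)} = \left(-28766 - 9254\right) + \left(-12 + 64\right) = -38020 + 52 = -37968$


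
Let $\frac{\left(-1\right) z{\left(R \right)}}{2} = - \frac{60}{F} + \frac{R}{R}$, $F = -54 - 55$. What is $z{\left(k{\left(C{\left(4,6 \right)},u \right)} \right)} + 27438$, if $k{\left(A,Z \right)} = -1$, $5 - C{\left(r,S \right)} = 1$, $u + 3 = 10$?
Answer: $\frac{2990404}{109} \approx 27435.0$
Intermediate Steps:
$u = 7$ ($u = -3 + 10 = 7$)
$C{\left(r,S \right)} = 4$ ($C{\left(r,S \right)} = 5 - 1 = 4$)
$F = -109$
$z{\left(R \right)} = - \frac{338}{109}$ ($z{\left(R \right)} = - 2 \left(- \frac{60}{-109} + \frac{R}{R}\right) = - 2 \left(\left(-60\right) \left(- \frac{1}{109}\right) + 1\right) = - 2 \left(\frac{60}{109} + 1\right) = \left(-2\right) \frac{169}{109} = - \frac{338}{109}$)
$z{\left(k{\left(C{\left(4,6 \right)},u \right)} \right)} + 27438 = - \frac{338}{109} + 27438 = \frac{2990404}{109}$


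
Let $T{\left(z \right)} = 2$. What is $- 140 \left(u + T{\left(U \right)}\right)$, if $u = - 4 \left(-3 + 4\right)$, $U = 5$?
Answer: $280$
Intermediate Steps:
$u = -4$ ($u = \left(-4\right) 1 = -4$)
$- 140 \left(u + T{\left(U \right)}\right) = - 140 \left(-4 + 2\right) = \left(-140\right) \left(-2\right) = 280$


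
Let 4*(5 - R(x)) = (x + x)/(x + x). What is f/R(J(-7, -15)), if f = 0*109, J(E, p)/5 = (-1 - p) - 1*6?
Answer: 0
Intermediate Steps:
J(E, p) = -35 - 5*p (J(E, p) = 5*((-1 - p) - 1*6) = 5*((-1 - p) - 6) = 5*(-7 - p) = -35 - 5*p)
f = 0
R(x) = 19/4 (R(x) = 5 - (x + x)/(4*(x + x)) = 5 - 2*x/(4*(2*x)) = 5 - 2*x*1/(2*x)/4 = 5 - 1/4*1 = 5 - 1/4 = 19/4)
f/R(J(-7, -15)) = 0/(19/4) = 0*(4/19) = 0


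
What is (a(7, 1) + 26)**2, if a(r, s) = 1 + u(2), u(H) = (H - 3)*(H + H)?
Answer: 529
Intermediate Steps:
u(H) = 2*H*(-3 + H) (u(H) = (-3 + H)*(2*H) = 2*H*(-3 + H))
a(r, s) = -3 (a(r, s) = 1 + 2*2*(-3 + 2) = 1 + 2*2*(-1) = 1 - 4 = -3)
(a(7, 1) + 26)**2 = (-3 + 26)**2 = 23**2 = 529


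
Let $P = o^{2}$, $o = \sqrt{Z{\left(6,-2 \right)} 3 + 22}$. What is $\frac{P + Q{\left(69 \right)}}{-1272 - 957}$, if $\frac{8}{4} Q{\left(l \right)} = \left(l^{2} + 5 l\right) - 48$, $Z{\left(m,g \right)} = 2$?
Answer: $- \frac{2557}{2229} \approx -1.1472$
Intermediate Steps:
$Q{\left(l \right)} = -24 + \frac{l^{2}}{2} + \frac{5 l}{2}$ ($Q{\left(l \right)} = \frac{\left(l^{2} + 5 l\right) - 48}{2} = \frac{-48 + l^{2} + 5 l}{2} = -24 + \frac{l^{2}}{2} + \frac{5 l}{2}$)
$o = 2 \sqrt{7}$ ($o = \sqrt{2 \cdot 3 + 22} = \sqrt{6 + 22} = \sqrt{28} = 2 \sqrt{7} \approx 5.2915$)
$P = 28$ ($P = \left(2 \sqrt{7}\right)^{2} = 28$)
$\frac{P + Q{\left(69 \right)}}{-1272 - 957} = \frac{28 + \left(-24 + \frac{69^{2}}{2} + \frac{5}{2} \cdot 69\right)}{-1272 - 957} = \frac{28 + \left(-24 + \frac{1}{2} \cdot 4761 + \frac{345}{2}\right)}{-2229} = \left(28 + \left(-24 + \frac{4761}{2} + \frac{345}{2}\right)\right) \left(- \frac{1}{2229}\right) = \left(28 + 2529\right) \left(- \frac{1}{2229}\right) = 2557 \left(- \frac{1}{2229}\right) = - \frac{2557}{2229}$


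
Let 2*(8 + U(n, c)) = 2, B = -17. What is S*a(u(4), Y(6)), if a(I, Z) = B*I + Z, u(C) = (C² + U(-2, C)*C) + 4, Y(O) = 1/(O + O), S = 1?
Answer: 1633/12 ≈ 136.08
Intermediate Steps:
U(n, c) = -7 (U(n, c) = -8 + (½)*2 = -8 + 1 = -7)
Y(O) = 1/(2*O)
u(C) = 4 + C² - 7*C (u(C) = (C² - 7*C) + 4 = 4 + C² - 7*C)
a(I, Z) = Z - 17*I (a(I, Z) = -17*I + Z = Z - 17*I)
S*a(u(4), Y(6)) = 1*((½)/6 - 17*(4 + 4² - 7*4)) = 1*((½)*(⅙) - 17*(4 + 16 - 28)) = 1*(1/12 - 17*(-8)) = 1*(1/12 + 136) = 1*(1633/12) = 1633/12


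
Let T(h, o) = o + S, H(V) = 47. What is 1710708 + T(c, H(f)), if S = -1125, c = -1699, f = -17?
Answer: 1709630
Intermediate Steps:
T(h, o) = -1125 + o (T(h, o) = o - 1125 = -1125 + o)
1710708 + T(c, H(f)) = 1710708 + (-1125 + 47) = 1710708 - 1078 = 1709630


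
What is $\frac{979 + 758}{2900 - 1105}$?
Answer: $\frac{1737}{1795} \approx 0.96769$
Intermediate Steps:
$\frac{979 + 758}{2900 - 1105} = \frac{1737}{1795}$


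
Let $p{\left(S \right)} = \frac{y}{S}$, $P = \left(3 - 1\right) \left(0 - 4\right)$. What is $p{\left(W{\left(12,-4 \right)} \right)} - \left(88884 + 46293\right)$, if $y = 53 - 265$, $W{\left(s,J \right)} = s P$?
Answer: $- \frac{3244195}{24} \approx -1.3517 \cdot 10^{5}$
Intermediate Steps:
$P = -8$ ($P = 2 \left(-4\right) = -8$)
$W{\left(s,J \right)} = - 8 s$ ($W{\left(s,J \right)} = s \left(-8\right) = - 8 s$)
$y = -212$
$p{\left(S \right)} = - \frac{212}{S}$
$p{\left(W{\left(12,-4 \right)} \right)} - \left(88884 + 46293\right) = - \frac{212}{\left(-8\right) 12} - \left(88884 + 46293\right) = - \frac{212}{-96} - 135177 = \left(-212\right) \left(- \frac{1}{96}\right) - 135177 = \frac{53}{24} - 135177 = - \frac{3244195}{24}$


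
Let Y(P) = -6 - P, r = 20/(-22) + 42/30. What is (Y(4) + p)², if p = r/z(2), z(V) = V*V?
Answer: 4721929/48400 ≈ 97.561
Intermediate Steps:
z(V) = V²
r = 27/55 (r = 20*(-1/22) + 42*(1/30) = -10/11 + 7/5 = 27/55 ≈ 0.49091)
p = 27/220 (p = 27/(55*(2²)) = (27/55)/4 = (27/55)*(¼) = 27/220 ≈ 0.12273)
(Y(4) + p)² = ((-6 - 1*4) + 27/220)² = ((-6 - 4) + 27/220)² = (-10 + 27/220)² = (-2173/220)² = 4721929/48400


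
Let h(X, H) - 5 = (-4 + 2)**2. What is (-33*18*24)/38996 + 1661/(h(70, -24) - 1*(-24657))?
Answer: -71716535/240468834 ≈ -0.29824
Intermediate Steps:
h(X, H) = 9 (h(X, H) = 5 + (-4 + 2)**2 = 5 + (-2)**2 = 5 + 4 = 9)
(-33*18*24)/38996 + 1661/(h(70, -24) - 1*(-24657)) = (-33*18*24)/38996 + 1661/(9 - 1*(-24657)) = -594*24*(1/38996) + 1661/(9 + 24657) = -14256*1/38996 + 1661/24666 = -3564/9749 + 1661*(1/24666) = -3564/9749 + 1661/24666 = -71716535/240468834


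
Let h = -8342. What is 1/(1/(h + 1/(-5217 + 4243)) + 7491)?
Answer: 8125109/60865190545 ≈ 0.00013349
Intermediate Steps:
1/(1/(h + 1/(-5217 + 4243)) + 7491) = 1/(1/(-8342 + 1/(-5217 + 4243)) + 7491) = 1/(1/(-8342 + 1/(-974)) + 7491) = 1/(1/(-8342 - 1/974) + 7491) = 1/(1/(-8125109/974) + 7491) = 1/(-974/8125109 + 7491) = 1/(60865190545/8125109) = 8125109/60865190545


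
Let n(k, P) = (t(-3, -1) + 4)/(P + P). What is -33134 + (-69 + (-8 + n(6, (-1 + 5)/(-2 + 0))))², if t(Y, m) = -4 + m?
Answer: -435895/16 ≈ -27243.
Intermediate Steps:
n(k, P) = -1/(2*P) (n(k, P) = ((-4 - 1) + 4)/(P + P) = (-5 + 4)/((2*P)) = -1/(2*P))
-33134 + (-69 + (-8 + n(6, (-1 + 5)/(-2 + 0))))² = -33134 + (-69 + (-8 - (-2 + 0)/(-1 + 5)/2))² = -33134 + (-69 + (-8 - 1/(2*(4/(-2)))))² = -33134 + (-69 + (-8 - 1/(2*(4*(-½)))))² = -33134 + (-69 + (-8 - ½/(-2)))² = -33134 + (-69 + (-8 - ½*(-½)))² = -33134 + (-69 + (-8 + ¼))² = -33134 + (-69 - 31/4)² = -33134 + (-307/4)² = -33134 + 94249/16 = -435895/16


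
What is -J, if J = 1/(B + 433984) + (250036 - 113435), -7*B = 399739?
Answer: -360373791556/2638149 ≈ -1.3660e+5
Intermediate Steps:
B = -399739/7 (B = -⅐*399739 = -399739/7 ≈ -57106.)
J = 360373791556/2638149 (J = 1/(-399739/7 + 433984) + (250036 - 113435) = 1/(2638149/7) + 136601 = 7/2638149 + 136601 = 360373791556/2638149 ≈ 1.3660e+5)
-J = -1*360373791556/2638149 = -360373791556/2638149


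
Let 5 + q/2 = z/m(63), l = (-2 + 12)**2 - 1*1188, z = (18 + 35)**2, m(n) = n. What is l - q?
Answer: -73532/63 ≈ -1167.2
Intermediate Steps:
z = 2809 (z = 53**2 = 2809)
l = -1088 (l = 10**2 - 1188 = 100 - 1188 = -1088)
q = 4988/63 (q = -10 + 2*(2809/63) = -10 + 5618/63 = 4988/63 ≈ 79.175)
l - q = -1088 - 1*4988/63 = -1088 - 4988/63 = -73532/63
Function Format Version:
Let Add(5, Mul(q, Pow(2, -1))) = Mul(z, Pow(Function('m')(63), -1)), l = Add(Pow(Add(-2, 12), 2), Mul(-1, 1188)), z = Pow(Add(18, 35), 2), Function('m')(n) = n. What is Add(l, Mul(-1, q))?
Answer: Rational(-73532, 63) ≈ -1167.2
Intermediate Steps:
z = 2809 (z = Pow(53, 2) = 2809)
l = -1088 (l = Add(Pow(10, 2), -1188) = Add(100, -1188) = -1088)
q = Rational(4988, 63) (q = Add(-10, Mul(2, Mul(2809, Pow(63, -1)))) = Add(-10, Mul(2, Mul(2809, Rational(1, 63)))) = Add(-10, Mul(2, Rational(2809, 63))) = Add(-10, Rational(5618, 63)) = Rational(4988, 63) ≈ 79.175)
Add(l, Mul(-1, q)) = Add(-1088, Mul(-1, Rational(4988, 63))) = Add(-1088, Rational(-4988, 63)) = Rational(-73532, 63)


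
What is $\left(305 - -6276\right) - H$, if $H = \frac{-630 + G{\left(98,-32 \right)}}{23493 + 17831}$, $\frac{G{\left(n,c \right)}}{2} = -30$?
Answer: $\frac{135976967}{20662} \approx 6581.0$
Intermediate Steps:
$G{\left(n,c \right)} = -60$ ($G{\left(n,c \right)} = 2 \left(-30\right) = -60$)
$H = - \frac{345}{20662}$ ($H = \frac{-630 - 60}{23493 + 17831} = - \frac{690}{41324} = \left(-690\right) \frac{1}{41324} = - \frac{345}{20662} \approx -0.016697$)
$\left(305 - -6276\right) - H = \left(305 - -6276\right) - - \frac{345}{20662} = \left(305 + 6276\right) + \frac{345}{20662} = 6581 + \frac{345}{20662} = \frac{135976967}{20662}$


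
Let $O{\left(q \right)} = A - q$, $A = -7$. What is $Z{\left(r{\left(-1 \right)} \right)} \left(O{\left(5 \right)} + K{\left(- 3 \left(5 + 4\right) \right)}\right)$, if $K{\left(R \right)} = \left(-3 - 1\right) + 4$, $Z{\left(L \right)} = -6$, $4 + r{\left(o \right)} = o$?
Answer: $72$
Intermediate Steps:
$r{\left(o \right)} = -4 + o$
$O{\left(q \right)} = -7 - q$
$K{\left(R \right)} = 0$ ($K{\left(R \right)} = -4 + 4 = 0$)
$Z{\left(r{\left(-1 \right)} \right)} \left(O{\left(5 \right)} + K{\left(- 3 \left(5 + 4\right) \right)}\right) = - 6 \left(\left(-7 - 5\right) + 0\right) = - 6 \left(-12 + 0\right) = \left(-6\right) \left(-12\right) = 72$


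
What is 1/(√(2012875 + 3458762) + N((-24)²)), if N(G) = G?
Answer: -192/1713287 + 17*√18933/5139861 ≈ 0.00034303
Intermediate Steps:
1/(√(2012875 + 3458762) + N((-24)²)) = 1/(√(2012875 + 3458762) + (-24)²) = 1/(√5471637 + 576) = 1/(17*√18933 + 576) = 1/(576 + 17*√18933)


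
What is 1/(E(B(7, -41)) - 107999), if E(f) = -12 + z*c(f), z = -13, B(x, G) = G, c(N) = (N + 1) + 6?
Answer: -1/107569 ≈ -9.2964e-6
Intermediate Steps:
c(N) = 7 + N (c(N) = (1 + N) + 6 = 7 + N)
E(f) = -103 - 13*f (E(f) = -12 - 13*(7 + f) = -12 + (-91 - 13*f) = -103 - 13*f)
1/(E(B(7, -41)) - 107999) = 1/((-103 - 13*(-41)) - 107999) = 1/((-103 + 533) - 107999) = 1/(430 - 107999) = 1/(-107569) = -1/107569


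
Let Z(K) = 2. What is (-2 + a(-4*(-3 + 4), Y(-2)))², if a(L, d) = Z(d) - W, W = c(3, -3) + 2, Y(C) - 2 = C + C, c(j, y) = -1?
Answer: 1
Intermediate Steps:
Y(C) = 2 + 2*C (Y(C) = 2 + (C + C) = 2 + 2*C)
W = 1 (W = -1 + 2 = 1)
a(L, d) = 1 (a(L, d) = 2 - 1*1 = 2 - 1 = 1)
(-2 + a(-4*(-3 + 4), Y(-2)))² = (-2 + 1)² = (-1)² = 1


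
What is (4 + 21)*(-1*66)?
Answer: -1650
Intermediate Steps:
(4 + 21)*(-1*66) = 25*(-66) = -1650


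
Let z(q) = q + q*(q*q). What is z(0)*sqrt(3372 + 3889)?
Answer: 0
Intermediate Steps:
z(q) = q + q**3 (z(q) = q + q*q**2 = q + q**3)
z(0)*sqrt(3372 + 3889) = (0 + 0**3)*sqrt(3372 + 3889) = (0 + 0)*sqrt(7261) = 0*sqrt(7261) = 0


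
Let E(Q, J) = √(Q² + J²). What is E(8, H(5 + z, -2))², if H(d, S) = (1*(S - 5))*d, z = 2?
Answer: 2465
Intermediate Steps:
H(d, S) = d*(-5 + S) (H(d, S) = (1*(-5 + S))*d = (-5 + S)*d = d*(-5 + S))
E(Q, J) = √(J² + Q²)
E(8, H(5 + z, -2))² = (√(((5 + 2)*(-5 - 2))² + 8²))² = (√((7*(-7))² + 64))² = (√((-49)² + 64))² = (√(2401 + 64))² = (√2465)² = 2465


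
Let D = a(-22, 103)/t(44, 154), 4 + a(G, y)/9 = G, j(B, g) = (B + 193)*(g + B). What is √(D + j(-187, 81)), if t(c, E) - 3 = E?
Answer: I*√15713502/157 ≈ 25.249*I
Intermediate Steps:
j(B, g) = (193 + B)*(B + g)
a(G, y) = -36 + 9*G
t(c, E) = 3 + E
D = -234/157 (D = (-36 + 9*(-22))/(3 + 154) = (-36 - 198)/157 = -234*1/157 = -234/157 ≈ -1.4904)
√(D + j(-187, 81)) = √(-234/157 + ((-187)² + 193*(-187) + 193*81 - 187*81)) = √(-234/157 + (34969 - 36091 + 15633 - 15147)) = √(-234/157 - 636) = √(-100086/157) = I*√15713502/157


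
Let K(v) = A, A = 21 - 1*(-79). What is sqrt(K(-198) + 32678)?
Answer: 3*sqrt(3642) ≈ 181.05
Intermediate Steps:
A = 100 (A = 21 + 79 = 100)
K(v) = 100
sqrt(K(-198) + 32678) = sqrt(100 + 32678) = sqrt(32778) = 3*sqrt(3642)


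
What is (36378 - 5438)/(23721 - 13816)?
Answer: 884/283 ≈ 3.1237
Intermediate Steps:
(36378 - 5438)/(23721 - 13816) = 30940/9905 = 30940*(1/9905) = 884/283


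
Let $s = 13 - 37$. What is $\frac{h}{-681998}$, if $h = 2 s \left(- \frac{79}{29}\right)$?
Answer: $- \frac{1896}{9888971} \approx -0.00019173$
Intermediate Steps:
$s = -24$
$h = \frac{3792}{29}$ ($h = 2 \left(-24\right) \left(- \frac{79}{29}\right) = - 48 \left(\left(-79\right) \frac{1}{29}\right) = \left(-48\right) \left(- \frac{79}{29}\right) = \frac{3792}{29} \approx 130.76$)
$\frac{h}{-681998} = \frac{3792}{29 \left(-681998\right)} = \frac{3792}{29} \left(- \frac{1}{681998}\right) = - \frac{1896}{9888971}$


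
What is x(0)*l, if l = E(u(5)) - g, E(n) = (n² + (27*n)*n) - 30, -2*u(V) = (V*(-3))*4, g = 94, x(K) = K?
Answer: 0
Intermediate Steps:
u(V) = 6*V (u(V) = -V*(-3)*4/2 = -(-3*V)*4/2 = -(-6)*V = 6*V)
E(n) = -30 + 28*n² (E(n) = (n² + 27*n²) - 30 = 28*n² - 30 = -30 + 28*n²)
l = 25076 (l = (-30 + 28*(6*5)²) - 1*94 = (-30 + 28*30²) - 94 = (-30 + 28*900) - 94 = (-30 + 25200) - 94 = 25170 - 94 = 25076)
x(0)*l = 0*25076 = 0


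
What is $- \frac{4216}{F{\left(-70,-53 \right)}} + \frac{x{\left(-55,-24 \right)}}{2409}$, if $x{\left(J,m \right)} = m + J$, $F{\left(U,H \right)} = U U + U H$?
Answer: $- \frac{1806089}{3456915} \approx -0.52246$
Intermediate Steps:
$F{\left(U,H \right)} = U^{2} + H U$
$x{\left(J,m \right)} = J + m$
$- \frac{4216}{F{\left(-70,-53 \right)}} + \frac{x{\left(-55,-24 \right)}}{2409} = - \frac{4216}{\left(-70\right) \left(-53 - 70\right)} + \frac{-55 - 24}{2409} = - \frac{4216}{\left(-70\right) \left(-123\right)} - \frac{79}{2409} = - \frac{4216}{8610} - \frac{79}{2409} = \left(-4216\right) \frac{1}{8610} - \frac{79}{2409} = - \frac{2108}{4305} - \frac{79}{2409} = - \frac{1806089}{3456915}$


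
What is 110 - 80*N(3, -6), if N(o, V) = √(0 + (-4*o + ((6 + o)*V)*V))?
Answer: 110 - 160*√78 ≈ -1303.1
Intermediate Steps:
N(o, V) = √(-4*o + V²*(6 + o)) (N(o, V) = √(0 + (-4*o + (V*(6 + o))*V)) = √(0 + (-4*o + V²*(6 + o))) = √(-4*o + V²*(6 + o)))
110 - 80*N(3, -6) = 110 - 80*√(-4*3 + 6*(-6)² + 3*(-6)²) = 110 - 80*√(-12 + 6*36 + 3*36) = 110 - 80*√(-12 + 216 + 108) = 110 - 160*√78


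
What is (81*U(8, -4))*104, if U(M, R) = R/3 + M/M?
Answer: -2808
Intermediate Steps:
U(M, R) = 1 + R/3 (U(M, R) = R*(⅓) + 1 = R/3 + 1 = 1 + R/3)
(81*U(8, -4))*104 = (81*(1 + (⅓)*(-4)))*104 = (81*(1 - 4/3))*104 = (81*(-⅓))*104 = -27*104 = -2808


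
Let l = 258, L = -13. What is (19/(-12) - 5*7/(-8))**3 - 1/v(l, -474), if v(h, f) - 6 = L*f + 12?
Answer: 154891793/7119360 ≈ 21.756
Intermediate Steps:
v(h, f) = 18 - 13*f (v(h, f) = 6 + (-13*f + 12) = 6 + (12 - 13*f) = 18 - 13*f)
(19/(-12) - 5*7/(-8))**3 - 1/v(l, -474) = (19/(-12) - 5*7/(-8))**3 - 1/(18 - 13*(-474)) = (19*(-1/12) - 35*(-1/8))**3 - 1/(18 + 6162) = (-19/12 + 35/8)**3 - 1/6180 = (67/24)**3 - 1*1/6180 = 300763/13824 - 1/6180 = 154891793/7119360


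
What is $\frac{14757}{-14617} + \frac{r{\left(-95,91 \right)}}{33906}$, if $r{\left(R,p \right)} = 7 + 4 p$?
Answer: $- \frac{494927935}{495604002} \approx -0.99864$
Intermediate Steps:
$\frac{14757}{-14617} + \frac{r{\left(-95,91 \right)}}{33906} = \frac{14757}{-14617} + \frac{7 + 4 \cdot 91}{33906} = 14757 \left(- \frac{1}{14617}\right) + \left(7 + 364\right) \frac{1}{33906} = - \frac{14757}{14617} + 371 \cdot \frac{1}{33906} = - \frac{14757}{14617} + \frac{371}{33906} = - \frac{494927935}{495604002}$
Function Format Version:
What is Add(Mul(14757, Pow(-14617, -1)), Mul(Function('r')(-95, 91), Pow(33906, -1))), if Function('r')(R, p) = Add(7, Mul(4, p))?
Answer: Rational(-494927935, 495604002) ≈ -0.99864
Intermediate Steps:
Add(Mul(14757, Pow(-14617, -1)), Mul(Function('r')(-95, 91), Pow(33906, -1))) = Add(Mul(14757, Pow(-14617, -1)), Mul(Add(7, Mul(4, 91)), Pow(33906, -1))) = Add(Mul(14757, Rational(-1, 14617)), Mul(Add(7, 364), Rational(1, 33906))) = Add(Rational(-14757, 14617), Mul(371, Rational(1, 33906))) = Add(Rational(-14757, 14617), Rational(371, 33906)) = Rational(-494927935, 495604002)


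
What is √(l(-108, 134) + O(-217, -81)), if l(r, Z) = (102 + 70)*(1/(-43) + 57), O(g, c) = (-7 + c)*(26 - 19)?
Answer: 4*√574 ≈ 95.833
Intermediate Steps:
O(g, c) = -49 + 7*c (O(g, c) = (-7 + c)*7 = -49 + 7*c)
l(r, Z) = 9800 (l(r, Z) = 172*(-1/43 + 57) = 172*(2450/43) = 9800)
√(l(-108, 134) + O(-217, -81)) = √(9800 + (-49 + 7*(-81))) = √(9800 + (-49 - 567)) = √(9800 - 616) = √9184 = 4*√574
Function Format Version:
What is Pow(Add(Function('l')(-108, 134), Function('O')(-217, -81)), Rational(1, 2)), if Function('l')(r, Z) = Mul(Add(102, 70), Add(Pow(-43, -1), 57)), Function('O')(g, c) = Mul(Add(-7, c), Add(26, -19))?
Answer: Mul(4, Pow(574, Rational(1, 2))) ≈ 95.833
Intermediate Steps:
Function('O')(g, c) = Add(-49, Mul(7, c)) (Function('O')(g, c) = Mul(Add(-7, c), 7) = Add(-49, Mul(7, c)))
Function('l')(r, Z) = 9800 (Function('l')(r, Z) = Mul(172, Add(Rational(-1, 43), 57)) = Mul(172, Rational(2450, 43)) = 9800)
Pow(Add(Function('l')(-108, 134), Function('O')(-217, -81)), Rational(1, 2)) = Pow(Add(9800, Add(-49, Mul(7, -81))), Rational(1, 2)) = Pow(Add(9800, Add(-49, -567)), Rational(1, 2)) = Pow(Add(9800, -616), Rational(1, 2)) = Pow(9184, Rational(1, 2)) = Mul(4, Pow(574, Rational(1, 2)))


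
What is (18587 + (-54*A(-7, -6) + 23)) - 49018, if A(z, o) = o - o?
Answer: -30408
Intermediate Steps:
A(z, o) = 0
(18587 + (-54*A(-7, -6) + 23)) - 49018 = (18587 + (-54*0 + 23)) - 49018 = (18587 + (0 + 23)) - 49018 = (18587 + 23) - 49018 = 18610 - 49018 = -30408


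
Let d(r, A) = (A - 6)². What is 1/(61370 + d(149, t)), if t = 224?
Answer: 1/108894 ≈ 9.1832e-6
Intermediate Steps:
d(r, A) = (-6 + A)²
1/(61370 + d(149, t)) = 1/(61370 + (-6 + 224)²) = 1/(61370 + 218²) = 1/(61370 + 47524) = 1/108894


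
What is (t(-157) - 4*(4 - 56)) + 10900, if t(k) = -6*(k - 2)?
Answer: 12062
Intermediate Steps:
t(k) = 12 - 6*k (t(k) = -6*(-2 + k) = 12 - 6*k)
(t(-157) - 4*(4 - 56)) + 10900 = ((12 - 6*(-157)) - 4*(4 - 56)) + 10900 = ((12 + 942) - 4*(-52)) + 10900 = (954 + 208) + 10900 = 1162 + 10900 = 12062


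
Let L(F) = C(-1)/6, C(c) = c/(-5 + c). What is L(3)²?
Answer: 1/1296 ≈ 0.00077160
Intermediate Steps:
L(F) = 1/36 (L(F) = -1/(-5 - 1)/6 = -1/(-6)*(⅙) = -1*(-⅙)*(⅙) = (⅙)*(⅙) = 1/36)
L(3)² = (1/36)² = 1/1296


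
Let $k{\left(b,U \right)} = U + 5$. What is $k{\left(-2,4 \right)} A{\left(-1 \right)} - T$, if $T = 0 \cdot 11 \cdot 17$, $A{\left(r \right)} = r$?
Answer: $-9$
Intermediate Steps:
$k{\left(b,U \right)} = 5 + U$
$T = 0$ ($T = 0 \cdot 17 = 0$)
$k{\left(-2,4 \right)} A{\left(-1 \right)} - T = \left(5 + 4\right) \left(-1\right) - 0 = 9 \left(-1\right) + 0 = -9 + 0 = -9$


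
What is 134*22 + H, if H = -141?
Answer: 2807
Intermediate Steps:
134*22 + H = 134*22 - 141 = 2948 - 141 = 2807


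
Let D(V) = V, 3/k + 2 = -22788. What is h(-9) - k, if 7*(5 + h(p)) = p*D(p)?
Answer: 1048361/159530 ≈ 6.5716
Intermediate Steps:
k = -3/22790 (k = 3/(-2 - 22788) = 3/(-22790) = 3*(-1/22790) = -3/22790 ≈ -0.00013164)
h(p) = -5 + p²/7 (h(p) = -5 + (p*p)/7 = -5 + p²/7)
h(-9) - k = (-5 + (⅐)*(-9)²) - 1*(-3/22790) = (-5 + (⅐)*81) + 3/22790 = (-5 + 81/7) + 3/22790 = 46/7 + 3/22790 = 1048361/159530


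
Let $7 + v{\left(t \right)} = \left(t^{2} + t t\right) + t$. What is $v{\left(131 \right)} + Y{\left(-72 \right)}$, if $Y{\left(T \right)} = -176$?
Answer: $34270$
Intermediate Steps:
$v{\left(t \right)} = -7 + t + 2 t^{2}$ ($v{\left(t \right)} = -7 + \left(\left(t^{2} + t t\right) + t\right) = -7 + \left(\left(t^{2} + t^{2}\right) + t\right) = -7 + \left(2 t^{2} + t\right) = -7 + \left(t + 2 t^{2}\right) = -7 + t + 2 t^{2}$)
$v{\left(131 \right)} + Y{\left(-72 \right)} = \left(-7 + 131 + 2 \cdot 131^{2}\right) - 176 = \left(-7 + 131 + 2 \cdot 17161\right) - 176 = \left(-7 + 131 + 34322\right) - 176 = 34446 - 176 = 34270$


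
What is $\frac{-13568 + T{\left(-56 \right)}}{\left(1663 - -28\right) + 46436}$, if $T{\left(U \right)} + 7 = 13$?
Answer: $- \frac{13562}{48127} \approx -0.2818$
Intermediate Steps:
$T{\left(U \right)} = 6$ ($T{\left(U \right)} = -7 + 13 = 6$)
$\frac{-13568 + T{\left(-56 \right)}}{\left(1663 - -28\right) + 46436} = \frac{-13568 + 6}{\left(1663 - -28\right) + 46436} = - \frac{13562}{\left(1663 + 28\right) + 46436} = - \frac{13562}{1691 + 46436} = - \frac{13562}{48127}$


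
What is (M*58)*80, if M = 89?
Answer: 412960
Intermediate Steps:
(M*58)*80 = (89*58)*80 = 5162*80 = 412960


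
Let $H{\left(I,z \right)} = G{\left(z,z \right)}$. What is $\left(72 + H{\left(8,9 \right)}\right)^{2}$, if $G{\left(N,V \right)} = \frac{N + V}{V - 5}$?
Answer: $\frac{23409}{4} \approx 5852.3$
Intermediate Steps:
$G{\left(N,V \right)} = \frac{N + V}{-5 + V}$
$H{\left(I,z \right)} = \frac{2 z}{-5 + z}$ ($H{\left(I,z \right)} = \frac{z + z}{-5 + z} = \frac{2 z}{-5 + z}$)
$\left(72 + H{\left(8,9 \right)}\right)^{2} = \left(72 + 2 \cdot 9 \frac{1}{-5 + 9}\right)^{2} = \left(72 + 2 \cdot 9 \cdot \frac{1}{4}\right)^{2} = \left(72 + \frac{9}{2}\right)^{2} = \left(\frac{153}{2}\right)^{2} = \frac{23409}{4}$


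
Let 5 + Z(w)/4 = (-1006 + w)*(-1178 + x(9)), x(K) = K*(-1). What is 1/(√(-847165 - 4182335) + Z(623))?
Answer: 454616/826704087199 - 5*I*√50295/1653408174398 ≈ 5.4991e-7 - 6.7819e-10*I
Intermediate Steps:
x(K) = -K
Z(w) = 4776468 - 4748*w (Z(w) = -20 + 4*((-1006 + w)*(-1178 - 1*9)) = -20 + 4*((-1006 + w)*(-1178 - 9)) = -20 + 4*((-1006 + w)*(-1187)) = -20 + 4*(1194122 - 1187*w) = -20 + (4776488 - 4748*w) = 4776468 - 4748*w)
1/(√(-847165 - 4182335) + Z(623)) = 1/(√(-847165 - 4182335) + (4776468 - 4748*623)) = 1/(√(-5029500) + (4776468 - 2958004)) = 1/(10*I*√50295 + 1818464) = 1/(1818464 + 10*I*√50295)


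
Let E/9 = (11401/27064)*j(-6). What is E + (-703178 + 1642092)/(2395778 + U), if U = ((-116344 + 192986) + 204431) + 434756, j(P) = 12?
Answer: 964189340113/21053132962 ≈ 45.798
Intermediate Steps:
U = 715829 (U = (76642 + 204431) + 434756 = 281073 + 434756 = 715829)
E = 307827/6766 (E = 9*((11401/27064)*12) = 9*(34203/6766) = 307827/6766 ≈ 45.496)
E + (-703178 + 1642092)/(2395778 + U) = 307827/6766 + (-703178 + 1642092)/(2395778 + 715829) = 307827/6766 + 938914/3111607 = 964189340113/21053132962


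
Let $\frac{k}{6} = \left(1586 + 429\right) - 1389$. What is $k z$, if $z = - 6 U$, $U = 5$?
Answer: $-112680$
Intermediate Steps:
$z = -30$ ($z = \left(-6\right) 5 = -30$)
$k = 3756$ ($k = 6 \left(\left(1586 + 429\right) - 1389\right) = 6 \left(2015 - 1389\right) = 6 \cdot 626 = 3756$)
$k z = 3756 \left(-30\right) = -112680$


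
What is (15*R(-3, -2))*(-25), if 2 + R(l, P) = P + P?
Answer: 2250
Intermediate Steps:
R(l, P) = -2 + 2*P (R(l, P) = -2 + (P + P) = -2 + 2*P)
(15*R(-3, -2))*(-25) = (15*(-2 + 2*(-2)))*(-25) = (15*(-2 - 4))*(-25) = (15*(-6))*(-25) = -90*(-25) = 2250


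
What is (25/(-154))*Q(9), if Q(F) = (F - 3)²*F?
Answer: -4050/77 ≈ -52.597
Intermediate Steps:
Q(F) = F*(-3 + F)² (Q(F) = (-3 + F)²*F = F*(-3 + F)²)
(25/(-154))*Q(9) = (25/(-154))*(9*(-3 + 9)²) = (25*(-1/154))*(9*6²) = -225*36/154 = -25/154*324 = -4050/77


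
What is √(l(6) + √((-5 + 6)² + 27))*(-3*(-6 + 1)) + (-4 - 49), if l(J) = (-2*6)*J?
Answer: -53 + 15*I*√(72 - 2*√7) ≈ -53.0 + 122.51*I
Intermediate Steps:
l(J) = -12*J
√(l(6) + √((-5 + 6)² + 27))*(-3*(-6 + 1)) + (-4 - 49) = √(-12*6 + √((-5 + 6)² + 27))*(-3*(-6 + 1)) + (-4 - 49) = √(-72 + √(1² + 27))*(-3*(-5)) - 53 = √(-72 + √(1 + 27))*15 - 53 = √(-72 + √28)*15 - 53 = √(-72 + 2*√7)*15 - 53 = 15*√(-72 + 2*√7) - 53 = -53 + 15*√(-72 + 2*√7)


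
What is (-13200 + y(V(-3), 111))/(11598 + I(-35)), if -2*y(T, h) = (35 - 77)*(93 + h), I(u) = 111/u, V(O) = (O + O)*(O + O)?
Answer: -104020/135273 ≈ -0.76896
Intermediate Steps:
V(O) = 4*O² (V(O) = (2*O)*(2*O) = 4*O²)
y(T, h) = 1953 + 21*h (y(T, h) = -(35 - 77)*(93 + h)/2 = -(-21)*(93 + h) = -(-3906 - 42*h)/2 = 1953 + 21*h)
(-13200 + y(V(-3), 111))/(11598 + I(-35)) = (-13200 + (1953 + 21*111))/(11598 + 111/(-35)) = (-13200 + (1953 + 2331))/(11598 + 111*(-1/35)) = (-13200 + 4284)/(11598 - 111/35) = -8916/405819/35 = -8916*35/405819 = -104020/135273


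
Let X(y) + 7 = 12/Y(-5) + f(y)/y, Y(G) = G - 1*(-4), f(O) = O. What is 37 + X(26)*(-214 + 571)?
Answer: -6389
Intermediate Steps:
Y(G) = 4 + G (Y(G) = G + 4 = 4 + G)
X(y) = -18 (X(y) = -7 + (12/(4 - 5) + y/y) = -7 + (12/(-1) + 1) = -7 + (12*(-1) + 1) = -7 + (-12 + 1) = -7 - 11 = -18)
37 + X(26)*(-214 + 571) = 37 - 18*(-214 + 571) = 37 - 18*357 = 37 - 6426 = -6389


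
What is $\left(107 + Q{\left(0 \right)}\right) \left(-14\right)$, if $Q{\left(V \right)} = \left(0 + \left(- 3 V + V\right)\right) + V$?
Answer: $-1498$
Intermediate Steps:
$Q{\left(V \right)} = - V$ ($Q{\left(V \right)} = \left(0 - 2 V\right) + V = - 2 V + V = - V$)
$\left(107 + Q{\left(0 \right)}\right) \left(-14\right) = \left(107 - 0\right) \left(-14\right) = \left(107 + 0\right) \left(-14\right) = 107 \left(-14\right) = -1498$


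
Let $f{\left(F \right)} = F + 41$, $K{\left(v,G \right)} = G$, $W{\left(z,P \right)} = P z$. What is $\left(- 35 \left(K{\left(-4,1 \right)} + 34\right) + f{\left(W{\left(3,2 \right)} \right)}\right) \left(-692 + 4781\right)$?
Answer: $-4816842$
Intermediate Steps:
$f{\left(F \right)} = 41 + F$
$\left(- 35 \left(K{\left(-4,1 \right)} + 34\right) + f{\left(W{\left(3,2 \right)} \right)}\right) \left(-692 + 4781\right) = \left(- 35 \left(1 + 34\right) + \left(41 + 2 \cdot 3\right)\right) \left(-692 + 4781\right) = \left(\left(-35\right) 35 + \left(41 + 6\right)\right) 4089 = \left(-1225 + 47\right) 4089 = \left(-1178\right) 4089 = -4816842$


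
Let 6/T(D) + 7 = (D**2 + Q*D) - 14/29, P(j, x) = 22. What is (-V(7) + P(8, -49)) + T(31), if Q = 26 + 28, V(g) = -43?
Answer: 2476522/38099 ≈ 65.002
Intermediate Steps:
Q = 54
T(D) = 6/(-217/29 + D**2 + 54*D) (T(D) = 6/(-7 + ((D**2 + 54*D) - 14/29)) = 6/(-7 + (-14/29 + D**2 + 54*D)) = 6/(-217/29 + D**2 + 54*D))
(-V(7) + P(8, -49)) + T(31) = (-1*(-43) + 22) + 174/(-217 + 29*31**2 + 1566*31) = (43 + 22) + 174/(-217 + 29*961 + 48546) = 65 + 174/(-217 + 27869 + 48546) = 65 + 174/76198 = 65 + 174*(1/76198) = 65 + 87/38099 = 2476522/38099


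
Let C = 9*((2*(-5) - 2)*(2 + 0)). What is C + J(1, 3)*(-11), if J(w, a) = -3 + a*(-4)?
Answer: -51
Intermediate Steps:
J(w, a) = -3 - 4*a
C = -216 (C = 9*((-10 - 2)*2) = 9*(-12*2) = 9*(-24) = -216)
C + J(1, 3)*(-11) = -216 + (-3 - 4*3)*(-11) = -216 + (-3 - 12)*(-11) = -216 - 15*(-11) = -216 + 165 = -51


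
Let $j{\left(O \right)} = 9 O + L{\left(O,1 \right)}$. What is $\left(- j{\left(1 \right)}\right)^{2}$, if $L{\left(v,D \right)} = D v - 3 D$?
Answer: $49$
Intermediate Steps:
$L{\left(v,D \right)} = - 3 D + D v$
$j{\left(O \right)} = -3 + 10 O$ ($j{\left(O \right)} = 9 O + 1 \left(-3 + O\right) = 9 O + \left(-3 + O\right) = -3 + 10 O$)
$\left(- j{\left(1 \right)}\right)^{2} = \left(- (-3 + 10 \cdot 1)\right)^{2} = \left(- (-3 + 10)\right)^{2} = \left(\left(-1\right) 7\right)^{2} = \left(-7\right)^{2} = 49$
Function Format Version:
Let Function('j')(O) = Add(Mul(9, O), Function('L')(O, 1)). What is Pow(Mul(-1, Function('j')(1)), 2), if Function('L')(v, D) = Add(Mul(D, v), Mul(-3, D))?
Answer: 49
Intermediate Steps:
Function('L')(v, D) = Add(Mul(-3, D), Mul(D, v))
Function('j')(O) = Add(-3, Mul(10, O)) (Function('j')(O) = Add(Mul(9, O), Mul(1, Add(-3, O))) = Add(Mul(9, O), Add(-3, O)) = Add(-3, Mul(10, O)))
Pow(Mul(-1, Function('j')(1)), 2) = Pow(Mul(-1, Add(-3, Mul(10, 1))), 2) = Pow(Mul(-1, Add(-3, 10)), 2) = Pow(Mul(-1, 7), 2) = Pow(-7, 2) = 49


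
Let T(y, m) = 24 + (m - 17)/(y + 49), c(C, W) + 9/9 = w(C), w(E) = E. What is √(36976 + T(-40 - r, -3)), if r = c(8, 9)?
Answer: 3*√4110 ≈ 192.33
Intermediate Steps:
c(C, W) = -1 + C
r = 7 (r = -1 + 8 = 7)
T(y, m) = 24 + (-17 + m)/(49 + y)
√(36976 + T(-40 - r, -3)) = √(36976 + (1159 - 3 + 24*(-40 - 1*7))/(49 + (-40 - 1*7))) = √(36976 + (1159 - 3 + 24*(-40 - 7))/(49 + (-40 - 7))) = √(36976 + (1159 - 3 + 24*(-47))/(49 - 47)) = √(36976 + (1159 - 3 - 1128)/2) = √(36976 + (½)*28) = √(36976 + 14) = √36990 = 3*√4110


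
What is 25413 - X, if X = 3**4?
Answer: 25332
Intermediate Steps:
X = 81
25413 - X = 25413 - 1*81 = 25413 - 81 = 25332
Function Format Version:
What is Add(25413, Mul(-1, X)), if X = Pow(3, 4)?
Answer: 25332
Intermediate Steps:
X = 81
Add(25413, Mul(-1, X)) = Add(25413, Mul(-1, 81)) = Add(25413, -81) = 25332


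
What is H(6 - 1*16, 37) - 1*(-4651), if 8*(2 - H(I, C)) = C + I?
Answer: 37197/8 ≈ 4649.6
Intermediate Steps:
H(I, C) = 2 - C/8 - I/8 (H(I, C) = 2 - (C + I)/8 = 2 + (-C/8 - I/8) = 2 - C/8 - I/8)
H(6 - 1*16, 37) - 1*(-4651) = (2 - ⅛*37 - (6 - 1*16)/8) - 1*(-4651) = (2 - 37/8 - (6 - 16)/8) + 4651 = (2 - 37/8 - ⅛*(-10)) + 4651 = (2 - 37/8 + 5/4) + 4651 = -11/8 + 4651 = 37197/8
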